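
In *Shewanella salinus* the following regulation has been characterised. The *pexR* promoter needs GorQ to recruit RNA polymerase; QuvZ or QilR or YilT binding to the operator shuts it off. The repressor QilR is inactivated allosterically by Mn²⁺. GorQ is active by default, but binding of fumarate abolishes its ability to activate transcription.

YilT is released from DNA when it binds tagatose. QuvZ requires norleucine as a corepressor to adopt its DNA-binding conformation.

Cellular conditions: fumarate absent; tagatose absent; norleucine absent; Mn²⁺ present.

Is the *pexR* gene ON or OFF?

Fumarate is absent, so GorQ is active.
Norleucine is absent, so QuvZ is inactive.
Mn²⁺ is present, so QilR is inactive.
Tagatose is absent, so YilT is active.
With repressor YilT bound, *pexR* is not transcribed.

OFF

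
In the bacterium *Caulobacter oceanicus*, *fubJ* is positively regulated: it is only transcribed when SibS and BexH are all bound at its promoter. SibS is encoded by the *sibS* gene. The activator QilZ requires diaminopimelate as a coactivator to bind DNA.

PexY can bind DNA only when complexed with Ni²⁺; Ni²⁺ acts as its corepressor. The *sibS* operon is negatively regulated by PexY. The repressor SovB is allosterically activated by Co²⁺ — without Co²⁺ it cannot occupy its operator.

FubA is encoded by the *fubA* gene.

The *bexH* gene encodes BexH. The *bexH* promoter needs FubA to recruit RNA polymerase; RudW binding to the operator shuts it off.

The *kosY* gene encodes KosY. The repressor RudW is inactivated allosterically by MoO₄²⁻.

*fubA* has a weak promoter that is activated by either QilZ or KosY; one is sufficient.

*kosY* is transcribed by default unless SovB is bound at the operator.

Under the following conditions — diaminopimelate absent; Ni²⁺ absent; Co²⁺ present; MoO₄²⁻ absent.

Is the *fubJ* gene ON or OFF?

Ni²⁺ is absent, so PexY is inactive.
With no repressor bound, *sibS* is transcribed.
So SibS is produced and active.
MoO₄²⁻ is absent, so RudW is active.
Diaminopimelate is absent, so QilZ is inactive.
Co²⁺ is present, so SovB is active.
With repressor SovB bound, *kosY* is not transcribed.
So KosY is not produced.
No activator is available at the *fubA* promoter, so *fubA* is not transcribed.
So FubA is not produced.
With repressor RudW bound, *bexH* is not transcribed.
So BexH is not produced.
Required activator BexH is absent, so *fubJ* is not transcribed.

OFF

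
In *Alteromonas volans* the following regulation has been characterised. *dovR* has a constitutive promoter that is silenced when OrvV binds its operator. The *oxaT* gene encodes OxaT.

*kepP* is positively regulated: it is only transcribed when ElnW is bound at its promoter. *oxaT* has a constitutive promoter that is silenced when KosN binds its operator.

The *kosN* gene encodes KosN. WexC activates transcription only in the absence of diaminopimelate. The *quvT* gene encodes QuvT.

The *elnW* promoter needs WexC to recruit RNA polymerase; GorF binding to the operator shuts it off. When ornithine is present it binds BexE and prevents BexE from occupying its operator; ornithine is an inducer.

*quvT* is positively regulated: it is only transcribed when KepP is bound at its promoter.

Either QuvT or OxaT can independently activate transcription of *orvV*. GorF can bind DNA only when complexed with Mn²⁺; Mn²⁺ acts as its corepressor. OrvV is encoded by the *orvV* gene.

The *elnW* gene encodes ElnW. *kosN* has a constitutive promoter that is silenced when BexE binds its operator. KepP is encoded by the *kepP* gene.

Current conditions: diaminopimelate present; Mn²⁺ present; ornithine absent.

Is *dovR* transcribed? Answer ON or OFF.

OFF

Diaminopimelate is present, so WexC is inactive.
Mn²⁺ is present, so GorF is active.
With repressor GorF bound, *elnW* is not transcribed.
So ElnW is not produced.
Required activator ElnW is absent, so *kepP* is not transcribed.
So KepP is not produced.
Required activator KepP is absent, so *quvT* is not transcribed.
So QuvT is not produced.
Ornithine is absent, so BexE is active.
With repressor BexE bound, *kosN* is not transcribed.
So KosN is not produced.
With no repressor bound, *oxaT* is transcribed.
So OxaT is produced and active.
Activator OxaT is present, so *orvV* is transcribed.
So OrvV is produced and active.
With repressor OrvV bound, *dovR* is not transcribed.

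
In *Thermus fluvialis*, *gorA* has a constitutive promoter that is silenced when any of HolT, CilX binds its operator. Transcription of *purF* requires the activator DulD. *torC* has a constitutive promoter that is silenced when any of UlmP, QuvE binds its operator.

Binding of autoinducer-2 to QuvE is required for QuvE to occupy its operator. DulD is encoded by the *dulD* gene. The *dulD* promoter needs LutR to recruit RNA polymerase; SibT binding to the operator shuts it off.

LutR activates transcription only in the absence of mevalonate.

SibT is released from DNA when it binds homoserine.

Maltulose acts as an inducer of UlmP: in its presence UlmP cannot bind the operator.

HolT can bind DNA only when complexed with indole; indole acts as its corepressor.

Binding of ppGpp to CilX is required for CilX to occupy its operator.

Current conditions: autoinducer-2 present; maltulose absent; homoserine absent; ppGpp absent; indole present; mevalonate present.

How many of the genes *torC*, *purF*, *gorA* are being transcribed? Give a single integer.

Maltulose is absent, so UlmP is active.
Autoinducer-2 is present, so QuvE is active.
With repressor UlmP bound, *torC* is not transcribed.
→ *torC* is OFF.
Homoserine is absent, so SibT is active.
Mevalonate is present, so LutR is inactive.
With repressor SibT bound, *dulD* is not transcribed.
So DulD is not produced.
Required activator DulD is absent, so *purF* is not transcribed.
→ *purF* is OFF.
Indole is present, so HolT is active.
ppGpp is absent, so CilX is inactive.
With repressor HolT bound, *gorA* is not transcribed.
→ *gorA* is OFF.
0 of the 3 genes are transcribed.

0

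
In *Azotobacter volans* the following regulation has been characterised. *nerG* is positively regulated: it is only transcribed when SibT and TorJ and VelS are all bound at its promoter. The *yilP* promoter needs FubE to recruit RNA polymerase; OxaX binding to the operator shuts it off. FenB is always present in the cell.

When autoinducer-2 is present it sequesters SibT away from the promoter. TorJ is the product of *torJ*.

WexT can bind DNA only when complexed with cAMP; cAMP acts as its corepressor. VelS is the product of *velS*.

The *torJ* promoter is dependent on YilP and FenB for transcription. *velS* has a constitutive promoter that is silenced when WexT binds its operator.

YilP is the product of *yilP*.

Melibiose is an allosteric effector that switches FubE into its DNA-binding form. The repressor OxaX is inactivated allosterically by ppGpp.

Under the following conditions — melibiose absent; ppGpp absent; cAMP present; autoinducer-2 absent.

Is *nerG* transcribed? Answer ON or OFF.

Autoinducer-2 is absent, so SibT is active.
ppGpp is absent, so OxaX is active.
Melibiose is absent, so FubE is inactive.
With repressor OxaX bound, *yilP* is not transcribed.
So YilP is not produced.
FenB is produced constitutively and is active.
Required activator YilP is absent, so *torJ* is not transcribed.
So TorJ is not produced.
cAMP is present, so WexT is active.
With repressor WexT bound, *velS* is not transcribed.
So VelS is not produced.
Required activator TorJ is absent, so *nerG* is not transcribed.

OFF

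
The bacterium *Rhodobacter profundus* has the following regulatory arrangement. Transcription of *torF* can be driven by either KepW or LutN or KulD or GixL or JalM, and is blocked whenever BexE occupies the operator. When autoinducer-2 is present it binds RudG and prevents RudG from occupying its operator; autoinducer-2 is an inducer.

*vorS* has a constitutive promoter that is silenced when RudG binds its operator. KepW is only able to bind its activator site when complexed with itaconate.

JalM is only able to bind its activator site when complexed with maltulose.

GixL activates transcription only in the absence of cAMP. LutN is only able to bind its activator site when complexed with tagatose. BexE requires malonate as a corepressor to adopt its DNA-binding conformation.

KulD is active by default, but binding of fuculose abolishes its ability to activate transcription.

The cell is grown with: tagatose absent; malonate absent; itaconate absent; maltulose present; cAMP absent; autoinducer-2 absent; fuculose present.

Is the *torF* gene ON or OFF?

ON

Itaconate is absent, so KepW is inactive.
Tagatose is absent, so LutN is inactive.
Fuculose is present, so KulD is inactive.
cAMP is absent, so GixL is active.
Malonate is absent, so BexE is inactive.
Maltulose is present, so JalM is active.
Activator GixL is present, so *torF* is transcribed.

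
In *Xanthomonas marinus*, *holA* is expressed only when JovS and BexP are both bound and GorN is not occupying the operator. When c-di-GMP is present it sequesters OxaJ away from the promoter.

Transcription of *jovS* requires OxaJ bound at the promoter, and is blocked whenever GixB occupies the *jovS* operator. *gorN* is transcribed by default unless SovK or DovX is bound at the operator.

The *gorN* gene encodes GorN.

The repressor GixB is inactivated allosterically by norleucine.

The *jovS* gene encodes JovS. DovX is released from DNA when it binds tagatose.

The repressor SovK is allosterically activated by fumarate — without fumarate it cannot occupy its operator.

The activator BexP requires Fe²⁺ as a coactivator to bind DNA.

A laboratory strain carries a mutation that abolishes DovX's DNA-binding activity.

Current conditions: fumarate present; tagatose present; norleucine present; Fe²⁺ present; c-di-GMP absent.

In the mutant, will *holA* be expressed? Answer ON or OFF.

c-di-GMP is absent, so OxaJ is active.
Norleucine is present, so GixB is inactive.
No repressor is bound and OxaJ is active, so *jovS* is transcribed.
So JovS is produced and active.
Fe²⁺ is present, so BexP is active.
Fumarate is present, so SovK is active.
DovX is non-functional in this strain, so it has no effect.
With repressor SovK bound, *gorN* is not transcribed.
So GorN is not produced.
No repressor is bound and JovS and BexP are active, so *holA* is transcribed.

ON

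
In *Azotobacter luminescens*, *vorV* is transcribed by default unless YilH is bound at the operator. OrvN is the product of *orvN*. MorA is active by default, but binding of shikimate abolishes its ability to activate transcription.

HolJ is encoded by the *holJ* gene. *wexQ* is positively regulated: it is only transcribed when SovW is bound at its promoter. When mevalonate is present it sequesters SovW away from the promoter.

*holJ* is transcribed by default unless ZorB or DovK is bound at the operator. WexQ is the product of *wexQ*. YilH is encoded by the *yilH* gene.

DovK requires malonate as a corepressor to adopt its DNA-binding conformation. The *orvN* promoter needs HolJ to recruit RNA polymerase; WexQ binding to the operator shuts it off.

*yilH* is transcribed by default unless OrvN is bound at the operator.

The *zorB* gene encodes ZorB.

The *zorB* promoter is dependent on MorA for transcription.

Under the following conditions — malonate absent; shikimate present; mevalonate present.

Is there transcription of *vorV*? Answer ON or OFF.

ON

Shikimate is present, so MorA is inactive.
Required activator MorA is absent, so *zorB* is not transcribed.
So ZorB is not produced.
Malonate is absent, so DovK is inactive.
With no repressor bound, *holJ* is transcribed.
So HolJ is produced and active.
Mevalonate is present, so SovW is inactive.
Required activator SovW is absent, so *wexQ* is not transcribed.
So WexQ is not produced.
No repressor is bound and HolJ is active, so *orvN* is transcribed.
So OrvN is produced and active.
With repressor OrvN bound, *yilH* is not transcribed.
So YilH is not produced.
With no repressor bound, *vorV* is transcribed.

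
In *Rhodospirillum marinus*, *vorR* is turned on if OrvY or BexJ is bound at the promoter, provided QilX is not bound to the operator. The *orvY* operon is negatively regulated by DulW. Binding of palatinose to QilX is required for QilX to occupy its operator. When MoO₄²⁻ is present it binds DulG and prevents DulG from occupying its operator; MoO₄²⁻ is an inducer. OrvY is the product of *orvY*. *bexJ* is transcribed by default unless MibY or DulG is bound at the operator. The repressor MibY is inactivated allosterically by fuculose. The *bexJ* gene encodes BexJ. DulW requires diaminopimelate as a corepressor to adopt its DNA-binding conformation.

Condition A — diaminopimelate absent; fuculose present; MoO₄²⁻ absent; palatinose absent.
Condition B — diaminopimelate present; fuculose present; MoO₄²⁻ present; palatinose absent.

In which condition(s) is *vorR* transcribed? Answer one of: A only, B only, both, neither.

both

Condition A:
Diaminopimelate is absent, so DulW is inactive.
With no repressor bound, *orvY* is transcribed.
So OrvY is produced and active.
Fuculose is present, so MibY is inactive.
MoO₄²⁻ is absent, so DulG is active.
With repressor DulG bound, *bexJ* is not transcribed.
So BexJ is not produced.
Palatinose is absent, so QilX is inactive.
Activator OrvY is present, so *vorR* is transcribed.
→ *vorR* is ON in A.
Condition B:
Diaminopimelate is present, so DulW is active.
With repressor DulW bound, *orvY* is not transcribed.
So OrvY is not produced.
Fuculose is present, so MibY is inactive.
MoO₄²⁻ is present, so DulG is inactive.
With no repressor bound, *bexJ* is transcribed.
So BexJ is produced and active.
Palatinose is absent, so QilX is inactive.
Activator BexJ is present, so *vorR* is transcribed.
→ *vorR* is ON in B.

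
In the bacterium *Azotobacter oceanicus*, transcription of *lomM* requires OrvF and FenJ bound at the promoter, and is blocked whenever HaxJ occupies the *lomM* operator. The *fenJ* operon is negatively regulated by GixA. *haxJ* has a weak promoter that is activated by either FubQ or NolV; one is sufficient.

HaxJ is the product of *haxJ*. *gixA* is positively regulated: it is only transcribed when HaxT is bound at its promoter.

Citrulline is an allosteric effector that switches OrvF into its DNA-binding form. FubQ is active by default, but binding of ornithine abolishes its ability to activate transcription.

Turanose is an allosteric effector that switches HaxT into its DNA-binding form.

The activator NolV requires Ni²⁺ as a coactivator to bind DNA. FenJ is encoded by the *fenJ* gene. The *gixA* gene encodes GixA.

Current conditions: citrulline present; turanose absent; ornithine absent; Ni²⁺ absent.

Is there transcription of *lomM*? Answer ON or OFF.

OFF

Citrulline is present, so OrvF is active.
Turanose is absent, so HaxT is inactive.
Required activator HaxT is absent, so *gixA* is not transcribed.
So GixA is not produced.
With no repressor bound, *fenJ* is transcribed.
So FenJ is produced and active.
Ornithine is absent, so FubQ is active.
Ni²⁺ is absent, so NolV is inactive.
Activator FubQ is present, so *haxJ* is transcribed.
So HaxJ is produced and active.
With repressor HaxJ bound, *lomM* is not transcribed.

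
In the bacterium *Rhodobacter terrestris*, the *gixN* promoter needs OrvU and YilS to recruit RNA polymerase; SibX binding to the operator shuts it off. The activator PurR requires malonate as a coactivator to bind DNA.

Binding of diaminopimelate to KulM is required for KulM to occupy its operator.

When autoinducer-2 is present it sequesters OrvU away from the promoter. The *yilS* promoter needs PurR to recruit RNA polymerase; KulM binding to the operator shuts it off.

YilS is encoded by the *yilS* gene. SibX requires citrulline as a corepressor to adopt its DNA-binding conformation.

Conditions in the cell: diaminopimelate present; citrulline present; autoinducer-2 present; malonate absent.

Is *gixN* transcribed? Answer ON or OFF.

Autoinducer-2 is present, so OrvU is inactive.
Citrulline is present, so SibX is active.
Diaminopimelate is present, so KulM is active.
Malonate is absent, so PurR is inactive.
With repressor KulM bound, *yilS* is not transcribed.
So YilS is not produced.
With repressor SibX bound, *gixN* is not transcribed.

OFF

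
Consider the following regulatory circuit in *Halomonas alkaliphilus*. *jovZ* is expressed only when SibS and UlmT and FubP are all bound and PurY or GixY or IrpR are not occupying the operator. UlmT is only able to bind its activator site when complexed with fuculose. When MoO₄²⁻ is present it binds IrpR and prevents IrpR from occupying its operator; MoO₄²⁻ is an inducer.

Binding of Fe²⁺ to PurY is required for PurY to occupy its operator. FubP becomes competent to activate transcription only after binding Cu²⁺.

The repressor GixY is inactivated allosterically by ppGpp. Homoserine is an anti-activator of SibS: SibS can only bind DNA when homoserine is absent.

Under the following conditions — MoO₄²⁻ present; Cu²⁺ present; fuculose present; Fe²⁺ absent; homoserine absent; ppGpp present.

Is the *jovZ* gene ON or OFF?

Homoserine is absent, so SibS is active.
Fuculose is present, so UlmT is active.
Fe²⁺ is absent, so PurY is inactive.
ppGpp is present, so GixY is inactive.
Cu²⁺ is present, so FubP is active.
MoO₄²⁻ is present, so IrpR is inactive.
No repressor is bound and SibS and UlmT and FubP are active, so *jovZ* is transcribed.

ON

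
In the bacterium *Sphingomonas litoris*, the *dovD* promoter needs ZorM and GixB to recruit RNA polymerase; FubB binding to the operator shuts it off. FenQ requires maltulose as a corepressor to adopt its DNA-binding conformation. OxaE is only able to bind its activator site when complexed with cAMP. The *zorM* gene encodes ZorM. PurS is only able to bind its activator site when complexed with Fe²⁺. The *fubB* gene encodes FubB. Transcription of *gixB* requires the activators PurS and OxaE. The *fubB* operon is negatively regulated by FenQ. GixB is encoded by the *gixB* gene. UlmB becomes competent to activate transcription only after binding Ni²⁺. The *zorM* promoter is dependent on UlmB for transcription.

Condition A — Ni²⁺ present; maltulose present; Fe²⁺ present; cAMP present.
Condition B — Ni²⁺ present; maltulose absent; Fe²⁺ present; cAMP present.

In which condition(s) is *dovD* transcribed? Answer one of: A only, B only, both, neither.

A only

Condition A:
Ni²⁺ is present, so UlmB is active.
No repressor is bound and UlmB is active, so *zorM* is transcribed.
So ZorM is produced and active.
Maltulose is present, so FenQ is active.
With repressor FenQ bound, *fubB* is not transcribed.
So FubB is not produced.
Fe²⁺ is present, so PurS is active.
cAMP is present, so OxaE is active.
No repressor is bound and PurS and OxaE are active, so *gixB* is transcribed.
So GixB is produced and active.
No repressor is bound and ZorM and GixB are active, so *dovD* is transcribed.
→ *dovD* is ON in A.
Condition B:
Ni²⁺ is present, so UlmB is active.
No repressor is bound and UlmB is active, so *zorM* is transcribed.
So ZorM is produced and active.
Maltulose is absent, so FenQ is inactive.
With no repressor bound, *fubB* is transcribed.
So FubB is produced and active.
Fe²⁺ is present, so PurS is active.
cAMP is present, so OxaE is active.
No repressor is bound and PurS and OxaE are active, so *gixB* is transcribed.
So GixB is produced and active.
With repressor FubB bound, *dovD* is not transcribed.
→ *dovD* is OFF in B.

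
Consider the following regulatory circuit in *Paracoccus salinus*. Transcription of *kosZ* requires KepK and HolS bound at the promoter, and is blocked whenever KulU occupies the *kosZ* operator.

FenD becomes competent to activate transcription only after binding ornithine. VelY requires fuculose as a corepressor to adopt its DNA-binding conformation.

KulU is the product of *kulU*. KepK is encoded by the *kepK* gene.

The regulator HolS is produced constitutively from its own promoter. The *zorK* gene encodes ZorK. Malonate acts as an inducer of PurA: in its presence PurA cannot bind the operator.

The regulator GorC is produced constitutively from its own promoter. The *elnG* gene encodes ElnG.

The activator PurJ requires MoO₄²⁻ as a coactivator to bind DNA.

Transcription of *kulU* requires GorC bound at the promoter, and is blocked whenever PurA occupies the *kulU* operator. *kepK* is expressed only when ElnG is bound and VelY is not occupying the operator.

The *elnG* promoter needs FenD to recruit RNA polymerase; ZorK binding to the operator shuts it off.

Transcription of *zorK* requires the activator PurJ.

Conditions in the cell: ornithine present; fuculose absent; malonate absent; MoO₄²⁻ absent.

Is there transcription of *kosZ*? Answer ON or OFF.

MoO₄²⁻ is absent, so PurJ is inactive.
Required activator PurJ is absent, so *zorK* is not transcribed.
So ZorK is not produced.
Ornithine is present, so FenD is active.
No repressor is bound and FenD is active, so *elnG* is transcribed.
So ElnG is produced and active.
Fuculose is absent, so VelY is inactive.
No repressor is bound and ElnG is active, so *kepK* is transcribed.
So KepK is produced and active.
GorC is produced constitutively and is active.
Malonate is absent, so PurA is active.
With repressor PurA bound, *kulU* is not transcribed.
So KulU is not produced.
HolS is produced constitutively and is active.
No repressor is bound and KepK and HolS are active, so *kosZ* is transcribed.

ON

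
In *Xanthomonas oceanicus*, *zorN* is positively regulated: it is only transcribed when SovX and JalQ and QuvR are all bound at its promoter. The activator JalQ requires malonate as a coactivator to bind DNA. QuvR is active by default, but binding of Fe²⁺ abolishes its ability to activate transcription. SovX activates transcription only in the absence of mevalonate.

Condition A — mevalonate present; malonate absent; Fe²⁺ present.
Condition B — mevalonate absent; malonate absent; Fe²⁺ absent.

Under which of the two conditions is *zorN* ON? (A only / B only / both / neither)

Condition A:
Mevalonate is present, so SovX is inactive.
Malonate is absent, so JalQ is inactive.
Fe²⁺ is present, so QuvR is inactive.
Required activator SovX is absent, so *zorN* is not transcribed.
→ *zorN* is OFF in A.
Condition B:
Mevalonate is absent, so SovX is active.
Malonate is absent, so JalQ is inactive.
Fe²⁺ is absent, so QuvR is active.
Required activator JalQ is absent, so *zorN* is not transcribed.
→ *zorN* is OFF in B.

neither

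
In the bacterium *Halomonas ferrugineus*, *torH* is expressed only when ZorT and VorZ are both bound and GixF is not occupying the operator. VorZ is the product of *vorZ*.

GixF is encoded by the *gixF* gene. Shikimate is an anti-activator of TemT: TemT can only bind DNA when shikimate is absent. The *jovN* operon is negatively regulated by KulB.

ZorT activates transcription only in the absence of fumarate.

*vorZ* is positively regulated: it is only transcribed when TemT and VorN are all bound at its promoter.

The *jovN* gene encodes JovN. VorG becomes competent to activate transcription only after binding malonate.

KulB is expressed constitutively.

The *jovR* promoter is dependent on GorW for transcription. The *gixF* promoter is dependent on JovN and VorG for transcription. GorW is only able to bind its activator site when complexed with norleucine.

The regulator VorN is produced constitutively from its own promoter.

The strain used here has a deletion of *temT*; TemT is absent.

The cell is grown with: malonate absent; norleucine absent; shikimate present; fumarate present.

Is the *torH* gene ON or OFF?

OFF

Fumarate is present, so ZorT is inactive.
TemT is non-functional in this strain, so it has no effect.
VorN is produced constitutively and is active.
Required activator TemT is absent, so *vorZ* is not transcribed.
So VorZ is not produced.
KulB is produced constitutively and is active.
With repressor KulB bound, *jovN* is not transcribed.
So JovN is not produced.
Malonate is absent, so VorG is inactive.
Required activator JovN is absent, so *gixF* is not transcribed.
So GixF is not produced.
Required activator ZorT is absent, so *torH* is not transcribed.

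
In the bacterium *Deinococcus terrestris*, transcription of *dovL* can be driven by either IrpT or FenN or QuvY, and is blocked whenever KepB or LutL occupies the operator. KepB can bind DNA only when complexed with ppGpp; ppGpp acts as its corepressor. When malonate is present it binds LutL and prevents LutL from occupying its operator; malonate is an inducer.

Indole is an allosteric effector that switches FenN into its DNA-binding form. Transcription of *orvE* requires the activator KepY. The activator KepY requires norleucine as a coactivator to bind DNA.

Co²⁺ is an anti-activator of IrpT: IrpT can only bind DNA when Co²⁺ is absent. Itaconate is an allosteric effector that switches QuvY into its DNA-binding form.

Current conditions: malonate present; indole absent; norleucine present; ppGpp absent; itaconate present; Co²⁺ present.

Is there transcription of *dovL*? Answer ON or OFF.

Co²⁺ is present, so IrpT is inactive.
ppGpp is absent, so KepB is inactive.
Indole is absent, so FenN is inactive.
Malonate is present, so LutL is inactive.
Itaconate is present, so QuvY is active.
Activator QuvY is present, so *dovL* is transcribed.

ON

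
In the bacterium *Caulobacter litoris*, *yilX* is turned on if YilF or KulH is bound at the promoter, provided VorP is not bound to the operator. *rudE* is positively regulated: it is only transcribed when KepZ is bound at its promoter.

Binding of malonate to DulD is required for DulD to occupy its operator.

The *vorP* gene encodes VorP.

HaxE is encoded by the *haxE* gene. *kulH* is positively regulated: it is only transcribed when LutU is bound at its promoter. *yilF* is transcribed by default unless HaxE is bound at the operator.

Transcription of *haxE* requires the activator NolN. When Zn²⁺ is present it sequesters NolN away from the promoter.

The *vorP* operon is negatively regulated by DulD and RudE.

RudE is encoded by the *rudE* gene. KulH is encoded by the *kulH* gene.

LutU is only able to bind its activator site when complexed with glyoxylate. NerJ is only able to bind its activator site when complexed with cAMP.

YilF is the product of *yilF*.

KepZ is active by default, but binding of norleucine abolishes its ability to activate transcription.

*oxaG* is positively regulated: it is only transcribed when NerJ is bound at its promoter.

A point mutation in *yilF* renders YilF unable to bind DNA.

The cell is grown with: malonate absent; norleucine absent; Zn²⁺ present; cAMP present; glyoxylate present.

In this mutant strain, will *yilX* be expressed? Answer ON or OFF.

Malonate is absent, so DulD is inactive.
Norleucine is absent, so KepZ is active.
No repressor is bound and KepZ is active, so *rudE* is transcribed.
So RudE is produced and active.
With repressor RudE bound, *vorP* is not transcribed.
So VorP is not produced.
YilF is non-functional in this strain, so it has no effect.
Glyoxylate is present, so LutU is active.
No repressor is bound and LutU is active, so *kulH* is transcribed.
So KulH is produced and active.
Activator KulH is present, so *yilX* is transcribed.

ON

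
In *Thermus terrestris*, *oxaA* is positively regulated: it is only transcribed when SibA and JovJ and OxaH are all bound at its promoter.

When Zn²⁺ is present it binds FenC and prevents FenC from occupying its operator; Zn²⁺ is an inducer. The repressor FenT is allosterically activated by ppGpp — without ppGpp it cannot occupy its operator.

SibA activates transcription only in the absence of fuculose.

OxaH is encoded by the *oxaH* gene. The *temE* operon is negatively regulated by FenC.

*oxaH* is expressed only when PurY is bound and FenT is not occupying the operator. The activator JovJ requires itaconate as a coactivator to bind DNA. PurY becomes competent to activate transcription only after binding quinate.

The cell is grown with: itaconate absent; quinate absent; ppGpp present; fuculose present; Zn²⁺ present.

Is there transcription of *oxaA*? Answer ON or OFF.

Fuculose is present, so SibA is inactive.
Itaconate is absent, so JovJ is inactive.
ppGpp is present, so FenT is active.
Quinate is absent, so PurY is inactive.
With repressor FenT bound, *oxaH* is not transcribed.
So OxaH is not produced.
Required activator SibA is absent, so *oxaA* is not transcribed.

OFF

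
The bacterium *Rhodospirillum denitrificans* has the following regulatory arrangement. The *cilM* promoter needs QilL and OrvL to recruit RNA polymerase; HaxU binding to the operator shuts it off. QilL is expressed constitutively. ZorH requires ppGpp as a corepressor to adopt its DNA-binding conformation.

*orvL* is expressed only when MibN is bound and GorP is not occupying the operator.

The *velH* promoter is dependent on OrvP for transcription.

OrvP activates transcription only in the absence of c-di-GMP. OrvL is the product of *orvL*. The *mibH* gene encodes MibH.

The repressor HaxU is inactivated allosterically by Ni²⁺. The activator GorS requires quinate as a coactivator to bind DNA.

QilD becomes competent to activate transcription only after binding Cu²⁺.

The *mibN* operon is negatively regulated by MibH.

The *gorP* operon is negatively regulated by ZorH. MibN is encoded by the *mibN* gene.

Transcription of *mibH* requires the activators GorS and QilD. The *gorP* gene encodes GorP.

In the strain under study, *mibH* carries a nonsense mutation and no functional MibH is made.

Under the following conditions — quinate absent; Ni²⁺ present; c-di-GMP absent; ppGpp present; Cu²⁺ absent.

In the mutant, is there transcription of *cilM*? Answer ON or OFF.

QilL is produced constitutively and is active.
MibH is non-functional in this strain, so it has no effect.
With no repressor bound, *mibN* is transcribed.
So MibN is produced and active.
ppGpp is present, so ZorH is active.
With repressor ZorH bound, *gorP* is not transcribed.
So GorP is not produced.
No repressor is bound and MibN is active, so *orvL* is transcribed.
So OrvL is produced and active.
Ni²⁺ is present, so HaxU is inactive.
No repressor is bound and QilL and OrvL are active, so *cilM* is transcribed.

ON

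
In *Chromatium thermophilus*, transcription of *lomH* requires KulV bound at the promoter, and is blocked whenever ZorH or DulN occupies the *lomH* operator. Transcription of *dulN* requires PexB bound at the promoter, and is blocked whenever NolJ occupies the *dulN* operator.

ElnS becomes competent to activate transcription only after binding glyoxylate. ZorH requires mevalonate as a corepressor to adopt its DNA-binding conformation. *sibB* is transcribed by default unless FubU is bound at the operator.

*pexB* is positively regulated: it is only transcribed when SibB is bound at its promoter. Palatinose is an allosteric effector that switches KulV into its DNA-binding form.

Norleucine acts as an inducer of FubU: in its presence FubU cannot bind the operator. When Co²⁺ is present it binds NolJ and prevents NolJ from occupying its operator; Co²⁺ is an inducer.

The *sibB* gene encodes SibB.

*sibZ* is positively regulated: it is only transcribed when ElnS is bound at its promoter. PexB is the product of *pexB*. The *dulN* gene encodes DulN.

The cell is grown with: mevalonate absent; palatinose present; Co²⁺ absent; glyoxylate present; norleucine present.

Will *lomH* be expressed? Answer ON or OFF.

ON

Mevalonate is absent, so ZorH is inactive.
Norleucine is present, so FubU is inactive.
With no repressor bound, *sibB* is transcribed.
So SibB is produced and active.
No repressor is bound and SibB is active, so *pexB* is transcribed.
So PexB is produced and active.
Co²⁺ is absent, so NolJ is active.
With repressor NolJ bound, *dulN* is not transcribed.
So DulN is not produced.
Palatinose is present, so KulV is active.
No repressor is bound and KulV is active, so *lomH* is transcribed.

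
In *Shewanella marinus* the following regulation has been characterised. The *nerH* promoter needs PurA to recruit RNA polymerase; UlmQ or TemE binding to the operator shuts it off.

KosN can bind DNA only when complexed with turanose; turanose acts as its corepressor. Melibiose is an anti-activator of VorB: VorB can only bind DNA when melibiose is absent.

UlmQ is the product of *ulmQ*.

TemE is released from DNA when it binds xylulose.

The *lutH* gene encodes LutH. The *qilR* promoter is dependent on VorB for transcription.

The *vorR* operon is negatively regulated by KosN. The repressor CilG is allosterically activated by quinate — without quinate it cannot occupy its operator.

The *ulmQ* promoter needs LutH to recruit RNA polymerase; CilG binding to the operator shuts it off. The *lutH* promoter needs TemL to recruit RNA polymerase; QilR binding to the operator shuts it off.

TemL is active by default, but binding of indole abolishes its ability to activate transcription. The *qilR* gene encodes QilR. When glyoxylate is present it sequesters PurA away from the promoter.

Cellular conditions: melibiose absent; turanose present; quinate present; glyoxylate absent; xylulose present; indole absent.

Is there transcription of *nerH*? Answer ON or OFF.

ON

Melibiose is absent, so VorB is active.
No repressor is bound and VorB is active, so *qilR* is transcribed.
So QilR is produced and active.
Indole is absent, so TemL is active.
With repressor QilR bound, *lutH* is not transcribed.
So LutH is not produced.
Quinate is present, so CilG is active.
With repressor CilG bound, *ulmQ* is not transcribed.
So UlmQ is not produced.
Glyoxylate is absent, so PurA is active.
Xylulose is present, so TemE is inactive.
No repressor is bound and PurA is active, so *nerH* is transcribed.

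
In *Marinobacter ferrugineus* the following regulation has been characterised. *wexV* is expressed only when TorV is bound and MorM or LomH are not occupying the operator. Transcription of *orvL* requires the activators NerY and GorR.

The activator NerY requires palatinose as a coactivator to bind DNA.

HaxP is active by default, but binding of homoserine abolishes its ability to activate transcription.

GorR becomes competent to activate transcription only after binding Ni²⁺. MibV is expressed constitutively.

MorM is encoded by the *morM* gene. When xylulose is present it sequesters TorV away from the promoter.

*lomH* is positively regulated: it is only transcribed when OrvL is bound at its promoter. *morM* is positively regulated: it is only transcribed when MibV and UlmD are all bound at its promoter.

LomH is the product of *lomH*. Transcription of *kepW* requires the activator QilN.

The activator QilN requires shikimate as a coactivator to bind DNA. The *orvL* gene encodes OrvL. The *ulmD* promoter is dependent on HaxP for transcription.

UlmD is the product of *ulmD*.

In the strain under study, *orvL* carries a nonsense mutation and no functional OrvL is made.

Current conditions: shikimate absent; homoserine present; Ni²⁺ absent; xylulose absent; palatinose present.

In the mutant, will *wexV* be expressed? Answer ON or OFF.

ON

MibV is produced constitutively and is active.
Homoserine is present, so HaxP is inactive.
Required activator HaxP is absent, so *ulmD* is not transcribed.
So UlmD is not produced.
Required activator UlmD is absent, so *morM* is not transcribed.
So MorM is not produced.
Xylulose is absent, so TorV is active.
OrvL is non-functional in this strain, so it has no effect.
Required activator OrvL is absent, so *lomH* is not transcribed.
So LomH is not produced.
No repressor is bound and TorV is active, so *wexV* is transcribed.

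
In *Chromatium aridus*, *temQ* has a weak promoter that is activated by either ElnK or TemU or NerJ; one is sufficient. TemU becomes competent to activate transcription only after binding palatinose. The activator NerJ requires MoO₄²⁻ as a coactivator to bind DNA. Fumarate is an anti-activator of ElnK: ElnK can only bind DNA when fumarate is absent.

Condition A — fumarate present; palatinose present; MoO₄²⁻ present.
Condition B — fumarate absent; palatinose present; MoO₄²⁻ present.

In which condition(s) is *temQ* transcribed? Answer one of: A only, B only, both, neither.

both

Condition A:
Fumarate is present, so ElnK is inactive.
Palatinose is present, so TemU is active.
MoO₄²⁻ is present, so NerJ is active.
Activator TemU is present, so *temQ* is transcribed.
→ *temQ* is ON in A.
Condition B:
Fumarate is absent, so ElnK is active.
Palatinose is present, so TemU is active.
MoO₄²⁻ is present, so NerJ is active.
Activator ElnK is present, so *temQ* is transcribed.
→ *temQ* is ON in B.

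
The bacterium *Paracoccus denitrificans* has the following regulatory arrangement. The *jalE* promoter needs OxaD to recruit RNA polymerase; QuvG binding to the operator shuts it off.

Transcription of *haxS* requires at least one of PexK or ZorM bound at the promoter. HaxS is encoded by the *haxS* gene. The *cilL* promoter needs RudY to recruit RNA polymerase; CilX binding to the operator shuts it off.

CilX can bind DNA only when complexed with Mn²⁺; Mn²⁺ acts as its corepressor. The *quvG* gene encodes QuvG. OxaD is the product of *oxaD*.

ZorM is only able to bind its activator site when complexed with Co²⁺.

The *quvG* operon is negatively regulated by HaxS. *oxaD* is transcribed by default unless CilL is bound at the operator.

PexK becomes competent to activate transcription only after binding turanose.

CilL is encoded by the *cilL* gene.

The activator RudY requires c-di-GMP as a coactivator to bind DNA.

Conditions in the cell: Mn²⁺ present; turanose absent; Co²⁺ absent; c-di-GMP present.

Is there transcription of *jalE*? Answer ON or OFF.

OFF

Turanose is absent, so PexK is inactive.
Co²⁺ is absent, so ZorM is inactive.
No activator is available at the *haxS* promoter, so *haxS* is not transcribed.
So HaxS is not produced.
With no repressor bound, *quvG* is transcribed.
So QuvG is produced and active.
Mn²⁺ is present, so CilX is active.
c-di-GMP is present, so RudY is active.
With repressor CilX bound, *cilL* is not transcribed.
So CilL is not produced.
With no repressor bound, *oxaD* is transcribed.
So OxaD is produced and active.
With repressor QuvG bound, *jalE* is not transcribed.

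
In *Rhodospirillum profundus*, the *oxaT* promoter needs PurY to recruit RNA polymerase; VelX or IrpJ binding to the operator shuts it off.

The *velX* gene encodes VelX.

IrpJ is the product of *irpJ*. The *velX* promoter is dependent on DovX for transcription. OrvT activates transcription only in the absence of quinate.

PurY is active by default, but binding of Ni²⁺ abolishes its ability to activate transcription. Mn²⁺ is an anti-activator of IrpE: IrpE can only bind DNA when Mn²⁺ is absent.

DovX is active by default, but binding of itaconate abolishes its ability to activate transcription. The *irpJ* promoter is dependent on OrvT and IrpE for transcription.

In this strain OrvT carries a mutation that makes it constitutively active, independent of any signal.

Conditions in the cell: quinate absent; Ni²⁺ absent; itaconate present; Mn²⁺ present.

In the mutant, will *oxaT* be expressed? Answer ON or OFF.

Itaconate is present, so DovX is inactive.
Required activator DovX is absent, so *velX* is not transcribed.
So VelX is not produced.
OrvT is constitutively active in this strain.
Mn²⁺ is present, so IrpE is inactive.
Required activator IrpE is absent, so *irpJ* is not transcribed.
So IrpJ is not produced.
Ni²⁺ is absent, so PurY is active.
No repressor is bound and PurY is active, so *oxaT* is transcribed.

ON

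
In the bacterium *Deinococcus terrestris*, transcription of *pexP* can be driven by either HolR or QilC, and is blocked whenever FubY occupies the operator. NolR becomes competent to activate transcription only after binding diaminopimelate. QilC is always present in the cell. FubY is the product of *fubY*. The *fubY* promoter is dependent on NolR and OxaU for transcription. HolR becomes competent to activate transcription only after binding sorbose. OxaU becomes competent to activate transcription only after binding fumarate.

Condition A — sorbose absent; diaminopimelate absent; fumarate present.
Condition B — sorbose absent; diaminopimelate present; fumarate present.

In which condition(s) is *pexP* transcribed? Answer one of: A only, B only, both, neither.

A only

Condition A:
Sorbose is absent, so HolR is inactive.
Diaminopimelate is absent, so NolR is inactive.
Fumarate is present, so OxaU is active.
Required activator NolR is absent, so *fubY* is not transcribed.
So FubY is not produced.
QilC is produced constitutively and is active.
Activator QilC is present, so *pexP* is transcribed.
→ *pexP* is ON in A.
Condition B:
Sorbose is absent, so HolR is inactive.
Diaminopimelate is present, so NolR is active.
Fumarate is present, so OxaU is active.
No repressor is bound and NolR and OxaU are active, so *fubY* is transcribed.
So FubY is produced and active.
QilC is produced constitutively and is active.
With repressor FubY bound, *pexP* is not transcribed.
→ *pexP* is OFF in B.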